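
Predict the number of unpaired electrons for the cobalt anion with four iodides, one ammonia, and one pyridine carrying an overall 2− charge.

Ligand charges: each iodide is −1; ammonia is neutral; pyridine is neutral. With an overall charge of −2 the cobalt centre must be in the +2 oxidation state.
Cobalt is a group-9 element; Co(II) is therefore d⁷.
The spin state decides the count: Iodide is a weak-field ligand for a first-row metal, so the complex is high-spin.
An octahedral high-spin d⁷ ion is t₂g⁵e_g², giving 3 unpaired electrons.

3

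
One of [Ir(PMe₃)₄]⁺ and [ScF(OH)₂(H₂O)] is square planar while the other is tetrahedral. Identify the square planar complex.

For [Ir(PMe₃)₄]⁺: Trimethylphosphine is neutral; balancing the +1 overall charge requires Ir(I). Group 9 minus oxidation state 1 gives a d⁸ configuration. A 5d d⁸ ion has a large crystal-field splitting; square planar leaves the high-energy d_{x²−y²} orbital empty and maximises CFSE. → square planar.
For [ScF(OH)₂(H₂O)]: Ligand charges: each fluoride is −1; each hydroxide is −1; water is neutral. With an overall charge of 0 the scandium centre must be in the +3 oxidation state. Group 3 minus oxidation state 3 gives a d⁰ configuration. A d⁰ ion has no crystal-field stabilisation preference between square planar and tetrahedral, so four ligands adopt the sterically favoured tetrahedral geometry. → tetrahedral.

[Ir(PMe₃)₄]⁺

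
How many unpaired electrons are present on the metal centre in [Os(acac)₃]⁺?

Each acetylacetonate is −1; balancing the +1 overall charge requires Os(IV).
Os sits in group 8, so the d-electron count is 8 − 4 = 4.
Counting donor atoms: 3×acetylacetonate (bidentate) → 6 donors. Coordination number = 6.
The spin state decides the count: a 5d ion has a large Δₒ and is invariably low-spin.
An octahedral low-spin d⁴ ion is t₂g⁴e_g⁰, giving 2 unpaired electrons.

2 unpaired electrons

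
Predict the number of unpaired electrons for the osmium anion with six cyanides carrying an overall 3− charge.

Ligand charges: each cyanide is −1. With an overall charge of −3 the osmium centre must be in the +3 oxidation state.
Os sits in group 8, so the d-electron count is 8 − 3 = 5.
The spin state decides the count: a 5d ion has a large Δₒ and is invariably low-spin.
An octahedral low-spin d⁵ ion is t₂g⁵e_g⁰, giving 1 unpaired electron.

1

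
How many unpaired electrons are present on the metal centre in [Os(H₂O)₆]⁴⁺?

Ligand charges: water is neutral. With an overall charge of +4 the osmium centre must be in the +4 oxidation state.
Os sits in group 8, so the d-electron count is 8 − 4 = 4.
The spin state decides the count: a 5d ion has a large Δₒ and is invariably low-spin.
An octahedral low-spin d⁴ ion is t₂g⁴e_g⁰, giving 2 unpaired electrons.

2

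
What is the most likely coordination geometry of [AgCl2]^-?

Each chloride is −1; balancing the −1 overall charge requires Ag(I).
Silver is a group-11 element; Ag(I) is therefore d¹⁰.
With 2 monodentate ligands the coordination number is 2.
A d¹⁰ ion with only two ligands adopts a linear arrangement (sp hybridisation; no CFSE preference).

linear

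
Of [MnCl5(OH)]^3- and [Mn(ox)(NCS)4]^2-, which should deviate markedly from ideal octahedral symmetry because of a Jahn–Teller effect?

[MnCl5(OH)]^3-

[MnCl5(OH)]^3-: Each chloride is −1; each hydroxide is −1; balancing the −3 overall charge requires Mn(III). Mn sits in group 7, so the d-electron count is 7 − 3 = 4. Chloride and hydroxide are weak-field ligands for a first-row metal, so the complex is high-spin. The t₂g³e_g¹ (high-spin) configuration has an unevenly filled e_g set; the Jahn–Teller theorem predicts a tetragonal distortion (typically axial elongation) to lift the degeneracy.
[Mn(ox)(NCS)4]^2-: Each oxalate is −2; each isothiocyanate is −1; balancing the −2 overall charge requires Mn(IV). Group 7 minus oxidation state 4 gives a d³ configuration. The d³ configuration leaves the e_g set evenly filled (or empty) — no strong Jahn–Teller driving force.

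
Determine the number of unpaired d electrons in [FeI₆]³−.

5

Summing ligand charges against the −3 overall charge gives an oxidation state of +3 for iron.
Fe sits in group 8, so the d-electron count is 8 − 3 = 5.
The spin state decides the count: Iodide is a weak-field ligand for a first-row metal, so the complex is high-spin.
An octahedral high-spin d⁵ ion is t₂g³e_g², giving 5 unpaired electrons.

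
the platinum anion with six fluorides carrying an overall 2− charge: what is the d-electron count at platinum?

Each fluoride is −1; balancing the −2 overall charge requires Pt(IV).
Group 10 minus oxidation state 4 gives a d⁶ configuration.

d6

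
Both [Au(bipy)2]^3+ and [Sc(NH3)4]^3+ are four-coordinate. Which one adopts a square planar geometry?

[Au(bipy)2]^3+

For [Au(bipy)2]^3+: 2,2′-bipyridine is neutral; balancing the +3 overall charge requires Au(III). Gold is a group-11 element; Au(III) is therefore d⁸. A 5d d⁸ ion has a large crystal-field splitting; square planar leaves the high-energy d_{x²−y²} orbital empty and maximises CFSE. → square planar.
For [Sc(NH3)4]^3+: Ammonia is neutral; balancing the +3 overall charge requires Sc(III). Group 3 minus oxidation state 3 gives a d⁰ configuration. A d⁰ ion has no crystal-field stabilisation preference between square planar and tetrahedral, so four ligands adopt the sterically favoured tetrahedral geometry. → tetrahedral.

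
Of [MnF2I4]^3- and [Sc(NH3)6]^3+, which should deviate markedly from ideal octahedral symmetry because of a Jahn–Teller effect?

[MnF2I4]^3-

[MnF2I4]^3-: Each fluoride is −1; each iodide is −1; balancing the −3 overall charge requires Mn(III). Group 7 minus oxidation state 3 gives a d⁴ configuration. Fluoride and iodide are weak-field ligands for a first-row metal, so the complex is high-spin. The t₂g³e_g¹ (high-spin) configuration has an unevenly filled e_g set; the Jahn–Teller theorem predicts a tetragonal distortion (typically axial elongation) to lift the degeneracy.
[Sc(NH3)6]^3+: Ligand charges: ammonia is neutral. With an overall charge of +3 the scandium centre must be in the +3 oxidation state. Sc sits in group 3, so the d-electron count is 3 − 3 = 0. The d⁰ configuration leaves the e_g set evenly filled (or empty) — no strong Jahn–Teller driving force.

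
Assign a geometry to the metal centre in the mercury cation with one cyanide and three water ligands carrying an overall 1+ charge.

tetrahedral

Ligand charges: each cyanide is −1; water is neutral. With an overall charge of +1 the mercury centre must be in the +2 oxidation state.
Mercury is a group-12 element; Hg(II) is therefore d¹⁰.
Coordination number: 4.
A d¹⁰ ion has no crystal-field stabilisation preference between square planar and tetrahedral, so four ligands adopt the sterically favoured tetrahedral geometry.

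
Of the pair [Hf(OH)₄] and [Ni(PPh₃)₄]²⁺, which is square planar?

For [Hf(OH)₄]: Each hydroxide is −1; balancing the 0 overall charge requires Hf(IV). Hf sits in group 4, so the d-electron count is 4 − 4 = 0. A d⁰ ion has no crystal-field stabilisation preference between square planar and tetrahedral, so four ligands adopt the sterically favoured tetrahedral geometry. → tetrahedral.
For [Ni(PPh₃)₄]²⁺: Triphenylphosphine is neutral; balancing the +2 overall charge requires Ni(II). Group 10 minus oxidation state 2 gives a d⁸ configuration. Triphenylphosphine is a strong-field ligand (high in the spectrochemical series). A 3d d⁸ ion with strong-field ligands gains enough CFSE to favour square planar over tetrahedral. → square planar.

[Ni(PPh₃)₄]²⁺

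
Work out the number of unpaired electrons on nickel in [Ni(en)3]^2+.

Ethylenediamine is neutral; balancing the +2 overall charge requires Ni(II).
Nickel is a group-10 element; Ni(II) is therefore d⁸.
Counting donor atoms: 3×ethylenediamine (bidentate) → 6 donors. Coordination number = 6.
In an octahedral field the d⁸ configuration is t₂g⁶e_g² (only one arrangement possible), giving 2 unpaired electrons.

2 unpaired electrons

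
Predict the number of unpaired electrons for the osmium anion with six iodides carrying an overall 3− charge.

1 unpaired electron

Each iodide is −1; balancing the −3 overall charge requires Os(III).
Group 8 minus oxidation state 3 gives a d⁵ configuration.
The spin state decides the count: a 5d ion has a large Δₒ and is invariably low-spin.
An octahedral low-spin d⁵ ion is t₂g⁵e_g⁰, giving 1 unpaired electron.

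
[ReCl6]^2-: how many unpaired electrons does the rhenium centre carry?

3

Summing ligand charges against the −2 overall charge gives an oxidation state of +4 for rhenium.
Rhenium is a group-7 element; Re(IV) is therefore d³.
In an octahedral field the d³ configuration is t₂g³e_g⁰ (only one arrangement possible), giving 3 unpaired electrons.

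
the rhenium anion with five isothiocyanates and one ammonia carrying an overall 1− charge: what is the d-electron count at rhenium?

d3

Summing ligand charges against the −1 overall charge gives an oxidation state of +4 for rhenium.
Re sits in group 7, so the d-electron count is 7 − 4 = 3.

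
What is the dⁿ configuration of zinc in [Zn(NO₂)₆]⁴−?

Each nitro (N-bound nitrite) is −1; balancing the −4 overall charge requires Zn(II).
Group 12 minus oxidation state 2 gives a d¹⁰ configuration.

d10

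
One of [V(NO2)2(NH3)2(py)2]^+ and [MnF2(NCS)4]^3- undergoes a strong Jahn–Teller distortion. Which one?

[V(NO2)2(NH3)2(py)2]^+: Each nitro (N-bound nitrite) is −1; ammonia is neutral; pyridine is neutral; balancing the +1 overall charge requires V(III). V sits in group 5, so the d-electron count is 5 − 3 = 2. The d² configuration leaves the e_g set evenly filled (or empty) — no strong Jahn–Teller driving force.
[MnF2(NCS)4]^3-: Each fluoride is −1; each isothiocyanate is −1; balancing the −3 overall charge requires Mn(III). Mn sits in group 7, so the d-electron count is 7 − 3 = 4. Fluoride and isothiocyanate are weak-field ligands for a first-row metal, so the complex is high-spin. The t₂g³e_g¹ (high-spin) configuration has an unevenly filled e_g set; the Jahn–Teller theorem predicts a tetragonal distortion (typically axial elongation) to lift the degeneracy.

[MnF2(NCS)4]^3-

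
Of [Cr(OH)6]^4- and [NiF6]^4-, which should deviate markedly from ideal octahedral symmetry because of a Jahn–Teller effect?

[Cr(OH)6]^4-

[Cr(OH)6]^4-: Ligand charges: each hydroxide is −1. With an overall charge of −4 the chromium centre must be in the +2 oxidation state. Group 6 minus oxidation state 2 gives a d⁴ configuration. Hydroxide is a weak-field ligand for a first-row metal, so the complex is high-spin. The t₂g³e_g¹ (high-spin) configuration has an unevenly filled e_g set; the Jahn–Teller theorem predicts a tetragonal distortion (typically axial elongation) to lift the degeneracy.
[NiF6]^4-: Each fluoride is −1; balancing the −4 overall charge requires Ni(II). Group 10 minus oxidation state 2 gives a d⁸ configuration. The d⁸ configuration leaves the e_g set evenly filled (or empty) — no strong Jahn–Teller driving force.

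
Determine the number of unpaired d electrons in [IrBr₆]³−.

Ligand charges: each bromide is −1. With an overall charge of −3 the iridium centre must be in the +3 oxidation state.
Ir sits in group 9, so the d-electron count is 9 − 3 = 6.
The spin state decides the count: a 5d ion has a large Δₒ and is invariably low-spin.
An octahedral low-spin d⁶ ion is t₂g⁶e_g⁰, giving 0 unpaired electrons.

0 unpaired electrons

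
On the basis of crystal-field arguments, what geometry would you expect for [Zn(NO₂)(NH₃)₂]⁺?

trigonal planar

Summing ligand charges against the +1 overall charge gives an oxidation state of +2 for zinc.
Zinc is a group-12 element; Zn(II) is therefore d¹⁰.
Coordination number: 3.
Three ligands around a d¹⁰ centre minimise repulsion in a trigonal-planar arrangement.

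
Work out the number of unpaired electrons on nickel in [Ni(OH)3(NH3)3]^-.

2 unpaired electrons

Ligand charges: each hydroxide is −1; ammonia is neutral. With an overall charge of −1 the nickel centre must be in the +2 oxidation state.
Ni sits in group 10, so the d-electron count is 10 − 2 = 8.
In an octahedral field the d⁸ configuration is t₂g⁶e_g² (only one arrangement possible), giving 2 unpaired electrons.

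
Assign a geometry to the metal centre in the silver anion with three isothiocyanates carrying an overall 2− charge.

Ligand charges: each isothiocyanate is −1. With an overall charge of −2 the silver centre must be in the +1 oxidation state.
Ag sits in group 11, so the d-electron count is 11 − 1 = 10.
Coordination number: 3.
Three ligands around a d¹⁰ centre minimise repulsion in a trigonal-planar arrangement.

trigonal planar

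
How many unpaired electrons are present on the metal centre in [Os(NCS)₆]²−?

2

Summing ligand charges against the −2 overall charge gives an oxidation state of +4 for osmium.
Os sits in group 8, so the d-electron count is 8 − 4 = 4.
The spin state decides the count: a 5d ion has a large Δₒ and is invariably low-spin.
An octahedral low-spin d⁴ ion is t₂g⁴e_g⁰, giving 2 unpaired electrons.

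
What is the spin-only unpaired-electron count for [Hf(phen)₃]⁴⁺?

Summing ligand charges against the +4 overall charge gives an oxidation state of +4 for hafnium.
Hf sits in group 4, so the d-electron count is 4 − 4 = 0.
Counting donor atoms: 3×1,10-phenanthroline (bidentate) → 6 donors. Coordination number = 6.
In an octahedral field the d⁰ configuration is t₂g⁰e_g⁰, giving 0 unpaired electrons.

0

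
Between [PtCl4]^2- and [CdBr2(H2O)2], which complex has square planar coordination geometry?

[PtCl4]^2-

For [PtCl4]^2-: Summing ligand charges against the −2 overall charge gives an oxidation state of +2 for platinum. Pt sits in group 10, so the d-electron count is 10 − 2 = 8. A 5d d⁸ ion has a large crystal-field splitting; square planar leaves the high-energy d_{x²−y²} orbital empty and maximises CFSE. → square planar.
For [CdBr2(H2O)2]: Each bromide is −1; water is neutral; balancing the 0 overall charge requires Cd(II). Cadmium is a group-12 element; Cd(II) is therefore d¹⁰. A d¹⁰ ion has no crystal-field stabilisation preference between square planar and tetrahedral, so four ligands adopt the sterically favoured tetrahedral geometry. → tetrahedral.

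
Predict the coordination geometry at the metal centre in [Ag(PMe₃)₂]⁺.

linear

Ligand charges: trimethylphosphine is neutral. With an overall charge of +1 the silver centre must be in the +1 oxidation state.
Silver is a group-11 element; Ag(I) is therefore d¹⁰.
Coordination number: 2.
A d¹⁰ ion with only two ligands adopts a linear arrangement (sp hybridisation; no CFSE preference).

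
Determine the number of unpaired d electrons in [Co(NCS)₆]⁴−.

3

Summing ligand charges against the −4 overall charge gives an oxidation state of +2 for cobalt.
Co sits in group 9, so the d-electron count is 9 − 2 = 7.
The spin state decides the count: Isothiocyanate is a weak-field ligand for a first-row metal, so the complex is high-spin.
An octahedral high-spin d⁷ ion is t₂g⁵e_g², giving 3 unpaired electrons.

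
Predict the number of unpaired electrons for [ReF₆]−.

2

Summing ligand charges against the −1 overall charge gives an oxidation state of +5 for rhenium.
Group 7 minus oxidation state 5 gives a d² configuration.
In an octahedral field the d² configuration is t₂g²e_g⁰ (only one arrangement possible), giving 2 unpaired electrons.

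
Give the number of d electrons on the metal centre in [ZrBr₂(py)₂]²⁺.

d0

Each bromide is −1; pyridine is neutral; balancing the +2 overall charge requires Zr(IV).
Zr sits in group 4, so the d-electron count is 4 − 4 = 0.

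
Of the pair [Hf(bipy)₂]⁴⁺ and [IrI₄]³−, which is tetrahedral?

For [Hf(bipy)₂]⁴⁺: 2,2′-bipyridine is neutral; balancing the +4 overall charge requires Hf(IV). Hf sits in group 4, so the d-electron count is 4 − 4 = 0. A d⁰ ion has no crystal-field stabilisation preference between square planar and tetrahedral, so four ligands adopt the sterically favoured tetrahedral geometry. → tetrahedral.
For [IrI₄]³−: Ligand charges: each iodide is −1. With an overall charge of −3 the iridium centre must be in the +1 oxidation state. Group 9 minus oxidation state 1 gives a d⁸ configuration. A 5d d⁸ ion has a large crystal-field splitting; square planar leaves the high-energy d_{x²−y²} orbital empty and maximises CFSE. → square planar.

[Hf(bipy)₂]⁴⁺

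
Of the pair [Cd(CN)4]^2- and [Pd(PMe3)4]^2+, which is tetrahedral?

[Cd(CN)4]^2-

For [Cd(CN)4]^2-: Each cyanide is −1; balancing the −2 overall charge requires Cd(II). Cadmium is a group-12 element; Cd(II) is therefore d¹⁰. A d¹⁰ ion has no crystal-field stabilisation preference between square planar and tetrahedral, so four ligands adopt the sterically favoured tetrahedral geometry. → tetrahedral.
For [Pd(PMe3)4]^2+: Summing ligand charges against the +2 overall charge gives an oxidation state of +2 for palladium. Group 10 minus oxidation state 2 gives a d⁸ configuration. A 4d d⁸ ion has a large crystal-field splitting; square planar leaves the high-energy d_{x²−y²} orbital empty and maximises CFSE. → square planar.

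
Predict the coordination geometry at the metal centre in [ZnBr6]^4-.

octahedral

Summing ligand charges against the −4 overall charge gives an oxidation state of +2 for zinc.
Zn sits in group 12, so the d-electron count is 12 − 2 = 10.
Coordination number: 6.
Six donors around a single metal centre give an octahedral coordination sphere.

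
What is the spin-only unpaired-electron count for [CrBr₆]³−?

3

Ligand charges: each bromide is −1. With an overall charge of −3 the chromium centre must be in the +3 oxidation state.
Group 6 minus oxidation state 3 gives a d³ configuration.
In an octahedral field the d³ configuration is t₂g³e_g⁰ (only one arrangement possible), giving 3 unpaired electrons.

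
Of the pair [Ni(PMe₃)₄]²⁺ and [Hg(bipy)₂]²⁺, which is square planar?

[Ni(PMe₃)₄]²⁺

For [Ni(PMe₃)₄]²⁺: Summing ligand charges against the +2 overall charge gives an oxidation state of +2 for nickel. Ni sits in group 10, so the d-electron count is 10 − 2 = 8. Trimethylphosphine is a strong-field ligand (high in the spectrochemical series). A 3d d⁸ ion with strong-field ligands gains enough CFSE to favour square planar over tetrahedral. → square planar.
For [Hg(bipy)₂]²⁺: Summing ligand charges against the +2 overall charge gives an oxidation state of +2 for mercury. Mercury is a group-12 element; Hg(II) is therefore d¹⁰. A d¹⁰ ion has no crystal-field stabilisation preference between square planar and tetrahedral, so four ligands adopt the sterically favoured tetrahedral geometry. → tetrahedral.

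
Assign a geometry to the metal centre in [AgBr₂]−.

linear

Summing ligand charges against the −1 overall charge gives an oxidation state of +1 for silver.
Ag sits in group 11, so the d-electron count is 11 − 1 = 10.
Coordination number: 2.
A d¹⁰ ion with only two ligands adopts a linear arrangement (sp hybridisation; no CFSE preference).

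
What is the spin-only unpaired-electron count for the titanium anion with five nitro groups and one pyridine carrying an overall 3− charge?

2

Ligand charges: each nitro (N-bound nitrite) is −1; pyridine is neutral. With an overall charge of −3 the titanium centre must be in the +2 oxidation state.
Ti sits in group 4, so the d-electron count is 4 − 2 = 2.
In an octahedral field the d² configuration is t₂g²e_g⁰ (only one arrangement possible), giving 2 unpaired electrons.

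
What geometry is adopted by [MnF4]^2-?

tetrahedral

Each fluoride is −1; balancing the −2 overall charge requires Mn(II).
Manganese is a group-7 element; Mn(II) is therefore d⁵.
Coordination number: 4.
Fluoride is a weak-field ligand.
A high-spin d⁵ ion has zero CFSE in either geometry, so four ligands adopt the sterically favoured tetrahedral geometry.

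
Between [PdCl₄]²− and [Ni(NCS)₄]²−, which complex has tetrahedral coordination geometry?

[Ni(NCS)₄]²−

For [PdCl₄]²−: Ligand charges: each chloride is −1. With an overall charge of −2 the palladium centre must be in the +2 oxidation state. Group 10 minus oxidation state 2 gives a d⁸ configuration. A 4d d⁸ ion has a large crystal-field splitting; square planar leaves the high-energy d_{x²−y²} orbital empty and maximises CFSE. → square planar.
For [Ni(NCS)₄]²−: Summing ligand charges against the −2 overall charge gives an oxidation state of +2 for nickel. Ni sits in group 10, so the d-electron count is 10 − 2 = 8. Isothiocyanate is a weak-field ligand. With weak-field ligands the CFSE gain from square planar is small, so a 3d d⁸ ion takes the sterically preferred tetrahedral geometry. → tetrahedral.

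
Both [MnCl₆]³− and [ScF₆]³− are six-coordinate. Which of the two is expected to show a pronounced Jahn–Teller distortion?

[MnCl₆]³−

[MnCl₆]³−: Each chloride is −1; balancing the −3 overall charge requires Mn(III). Group 7 minus oxidation state 3 gives a d⁴ configuration. Chloride is a weak-field ligand for a first-row metal, so the complex is high-spin. The t₂g³e_g¹ (high-spin) configuration has an unevenly filled e_g set; the Jahn–Teller theorem predicts a tetragonal distortion (typically axial elongation) to lift the degeneracy.
[ScF₆]³−: Each fluoride is −1; balancing the −3 overall charge requires Sc(III). Group 3 minus oxidation state 3 gives a d⁰ configuration. The d⁰ configuration leaves the e_g set evenly filled (or empty) — no strong Jahn–Teller driving force.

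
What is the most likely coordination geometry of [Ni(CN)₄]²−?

square planar

Summing ligand charges against the −2 overall charge gives an oxidation state of +2 for nickel.
Ni sits in group 10, so the d-electron count is 10 − 2 = 8.
With 4 monodentate ligands the coordination number is 4.
Cyanide is a strong-field ligand (high in the spectrochemical series).
A 3d d⁸ ion with strong-field ligands gains enough CFSE to favour square planar over tetrahedral.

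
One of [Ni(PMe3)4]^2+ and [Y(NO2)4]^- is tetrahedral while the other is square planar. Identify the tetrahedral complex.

For [Ni(PMe3)4]^2+: Trimethylphosphine is neutral; balancing the +2 overall charge requires Ni(II). Nickel is a group-10 element; Ni(II) is therefore d⁸. Trimethylphosphine is a strong-field ligand (high in the spectrochemical series). A 3d d⁸ ion with strong-field ligands gains enough CFSE to favour square planar over tetrahedral. → square planar.
For [Y(NO2)4]^-: Ligand charges: each nitro (N-bound nitrite) is −1. With an overall charge of −1 the yttrium centre must be in the +3 oxidation state. Yttrium is a group-3 element; Y(III) is therefore d⁰. A d⁰ ion has no crystal-field stabilisation preference between square planar and tetrahedral, so four ligands adopt the sterically favoured tetrahedral geometry. → tetrahedral.

[Y(NO2)4]^-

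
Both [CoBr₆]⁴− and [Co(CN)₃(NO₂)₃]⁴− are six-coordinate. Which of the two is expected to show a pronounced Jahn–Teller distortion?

[CoBr₆]⁴−: Each bromide is −1; balancing the −4 overall charge requires Co(II). Cobalt is a group-9 element; Co(II) is therefore d⁷. Bromide is a weak-field ligand for a first-row metal, so the complex is high-spin. The d⁷ configuration leaves the e_g set evenly filled (or empty) — no strong Jahn–Teller driving force.
[Co(CN)₃(NO₂)₃]⁴−: Each cyanide is −1; each nitro (N-bound nitrite) is −1; balancing the −4 overall charge requires Co(II). Cobalt is a group-9 element; Co(II) is therefore d⁷. Cyanide and nitro (N-bound nitrite) are strong-field ligands (high in the spectrochemical series) for a first-row metal, so the complex is low-spin. The t₂g⁶e_g¹ (low-spin) configuration has an unevenly filled e_g set; the Jahn–Teller theorem predicts a tetragonal distortion (typically axial elongation) to lift the degeneracy.

[Co(CN)₃(NO₂)₃]⁴−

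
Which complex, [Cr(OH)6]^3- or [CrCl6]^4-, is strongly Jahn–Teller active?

[Cr(OH)6]^3-: Summing ligand charges against the −3 overall charge gives an oxidation state of +3 for chromium. Chromium is a group-6 element; Cr(III) is therefore d³. The d³ configuration leaves the e_g set evenly filled (or empty) — no strong Jahn–Teller driving force.
[CrCl6]^4-: Ligand charges: each chloride is −1. With an overall charge of −4 the chromium centre must be in the +2 oxidation state. Cr sits in group 6, so the d-electron count is 6 − 2 = 4. Chloride is a weak-field ligand for a first-row metal, so the complex is high-spin. The t₂g³e_g¹ (high-spin) configuration has an unevenly filled e_g set; the Jahn–Teller theorem predicts a tetragonal distortion (typically axial elongation) to lift the degeneracy.

[CrCl6]^4-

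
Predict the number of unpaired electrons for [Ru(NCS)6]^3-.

1

Each isothiocyanate is −1; balancing the −3 overall charge requires Ru(III).
Ru sits in group 8, so the d-electron count is 8 − 3 = 5.
The spin state decides the count: a 4d ion has a large Δₒ and is invariably low-spin.
An octahedral low-spin d⁵ ion is t₂g⁵e_g⁰, giving 1 unpaired electron.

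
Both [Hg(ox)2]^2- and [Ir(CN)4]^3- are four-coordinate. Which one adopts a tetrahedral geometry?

[Hg(ox)2]^2-

For [Hg(ox)2]^2-: Summing ligand charges against the −2 overall charge gives an oxidation state of +2 for mercury. Hg sits in group 12, so the d-electron count is 12 − 2 = 10. A d¹⁰ ion has no crystal-field stabilisation preference between square planar and tetrahedral, so four ligands adopt the sterically favoured tetrahedral geometry. → tetrahedral.
For [Ir(CN)4]^3-: Each cyanide is −1; balancing the −3 overall charge requires Ir(I). Ir sits in group 9, so the d-electron count is 9 − 1 = 8. A 5d d⁸ ion has a large crystal-field splitting; square planar leaves the high-energy d_{x²−y²} orbital empty and maximises CFSE. → square planar.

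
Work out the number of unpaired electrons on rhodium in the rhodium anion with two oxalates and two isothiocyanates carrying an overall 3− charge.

0

Summing ligand charges against the −3 overall charge gives an oxidation state of +3 for rhodium.
Rhodium is a group-9 element; Rh(III) is therefore d⁶.
Counting donor atoms: 2×oxalate (bidentate) → 4 donors; 2×isothiocyanate (monodentate) → 2 donors. Coordination number = 6.
The spin state decides the count: a 4d ion has a large Δₒ and is invariably low-spin.
An octahedral low-spin d⁶ ion is t₂g⁶e_g⁰, giving 0 unpaired electrons.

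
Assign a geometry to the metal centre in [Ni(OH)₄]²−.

Summing ligand charges against the −2 overall charge gives an oxidation state of +2 for nickel.
Nickel is a group-10 element; Ni(II) is therefore d⁸.
Coordination number: 4.
Hydroxide is a weak-field ligand.
With weak-field ligands the CFSE gain from square planar is small, so a 3d d⁸ ion takes the sterically preferred tetrahedral geometry.

tetrahedral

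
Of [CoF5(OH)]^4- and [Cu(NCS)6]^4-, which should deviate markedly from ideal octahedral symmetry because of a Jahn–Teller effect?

[Cu(NCS)6]^4-

[CoF5(OH)]^4-: Each fluoride is −1; each hydroxide is −1; balancing the −4 overall charge requires Co(II). Cobalt is a group-9 element; Co(II) is therefore d⁷. Fluoride and hydroxide are weak-field ligands for a first-row metal, so the complex is high-spin. The d⁷ configuration leaves the e_g set evenly filled (or empty) — no strong Jahn–Teller driving force.
[Cu(NCS)6]^4-: Ligand charges: each isothiocyanate is −1. With an overall charge of −4 the copper centre must be in the +2 oxidation state. Group 11 minus oxidation state 2 gives a d⁹ configuration. The t₂g⁶e_g³ configuration has an unevenly filled e_g set; the Jahn–Teller theorem predicts a tetragonal distortion (typically axial elongation) to lift the degeneracy.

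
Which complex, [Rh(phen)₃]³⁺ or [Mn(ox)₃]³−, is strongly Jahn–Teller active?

[Mn(ox)₃]³−

[Rh(phen)₃]³⁺: Ligand charges: 1,10-phenanthroline is neutral. With an overall charge of +3 the rhodium centre must be in the +3 oxidation state. Group 9 minus oxidation state 3 gives a d⁶ configuration. A 4d ion has a large Δₒ and is invariably low-spin. The d⁶ configuration leaves the e_g set evenly filled (or empty) — no strong Jahn–Teller driving force.
[Mn(ox)₃]³−: Each oxalate is −2; balancing the −3 overall charge requires Mn(III). Group 7 minus oxidation state 3 gives a d⁴ configuration. Oxalate is a weak-field ligand for a first-row metal, so the complex is high-spin. The t₂g³e_g¹ (high-spin) configuration has an unevenly filled e_g set; the Jahn–Teller theorem predicts a tetragonal distortion (typically axial elongation) to lift the degeneracy.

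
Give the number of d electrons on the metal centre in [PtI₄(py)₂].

d6

Ligand charges: each iodide is −1; pyridine is neutral. With an overall charge of 0 the platinum centre must be in the +4 oxidation state.
Group 10 minus oxidation state 4 gives a d⁶ configuration.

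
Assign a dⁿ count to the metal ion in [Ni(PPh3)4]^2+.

Ligand charges: triphenylphosphine is neutral. With an overall charge of +2 the nickel centre must be in the +2 oxidation state.
Group 10 minus oxidation state 2 gives a d⁸ configuration.

d⁸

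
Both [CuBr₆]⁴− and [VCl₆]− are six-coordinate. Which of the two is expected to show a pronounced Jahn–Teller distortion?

[CuBr₆]⁴−: Summing ligand charges against the −4 overall charge gives an oxidation state of +2 for copper. Group 11 minus oxidation state 2 gives a d⁹ configuration. The t₂g⁶e_g³ configuration has an unevenly filled e_g set; the Jahn–Teller theorem predicts a tetragonal distortion (typically axial elongation) to lift the degeneracy.
[VCl₆]−: Summing ligand charges against the −1 overall charge gives an oxidation state of +5 for vanadium. Vanadium is a group-5 element; V(V) is therefore d⁰. The d⁰ configuration leaves the e_g set evenly filled (or empty) — no strong Jahn–Teller driving force.

[CuBr₆]⁴−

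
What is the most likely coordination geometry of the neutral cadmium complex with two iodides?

Ligand charges: each iodide is −1. With an overall charge of 0 the cadmium centre must be in the +2 oxidation state.
Cadmium is a group-12 element; Cd(II) is therefore d¹⁰.
Coordination number: 2.
A d¹⁰ ion with only two ligands adopts a linear arrangement (sp hybridisation; no CFSE preference).

linear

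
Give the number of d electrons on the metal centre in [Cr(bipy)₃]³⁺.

2,2′-bipyridine is neutral; balancing the +3 overall charge requires Cr(III).
Cr sits in group 6, so the d-electron count is 6 − 3 = 3.

d³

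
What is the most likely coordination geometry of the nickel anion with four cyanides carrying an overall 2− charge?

square planar

Ligand charges: each cyanide is −1. With an overall charge of −2 the nickel centre must be in the +2 oxidation state.
Group 10 minus oxidation state 2 gives a d⁸ configuration.
With 4 monodentate ligands the coordination number is 4.
Cyanide is a strong-field ligand (high in the spectrochemical series).
A 3d d⁸ ion with strong-field ligands gains enough CFSE to favour square planar over tetrahedral.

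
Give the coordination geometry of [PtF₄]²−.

square planar

Ligand charges: each fluoride is −1. With an overall charge of −2 the platinum centre must be in the +2 oxidation state.
Group 10 minus oxidation state 2 gives a d⁸ configuration.
With 4 monodentate ligands the coordination number is 4.
A 5d d⁸ ion has a large crystal-field splitting; square planar leaves the high-energy d_{x²−y²} orbital empty and maximises CFSE.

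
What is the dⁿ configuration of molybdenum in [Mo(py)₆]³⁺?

d³

Pyridine is neutral; balancing the +3 overall charge requires Mo(III).
Mo sits in group 6, so the d-electron count is 6 − 3 = 3.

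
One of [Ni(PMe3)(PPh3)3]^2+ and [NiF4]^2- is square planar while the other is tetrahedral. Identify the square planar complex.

For [Ni(PMe3)(PPh3)3]^2+: Summing ligand charges against the +2 overall charge gives an oxidation state of +2 for nickel. Group 10 minus oxidation state 2 gives a d⁸ configuration. Trimethylphosphine and triphenylphosphine are strong-field ligands (high in the spectrochemical series). A 3d d⁸ ion with strong-field ligands gains enough CFSE to favour square planar over tetrahedral. → square planar.
For [NiF4]^2-: Summing ligand charges against the −2 overall charge gives an oxidation state of +2 for nickel. Group 10 minus oxidation state 2 gives a d⁸ configuration. Fluoride is a weak-field ligand. With weak-field ligands the CFSE gain from square planar is small, so a 3d d⁸ ion takes the sterically preferred tetrahedral geometry. → tetrahedral.

[Ni(PMe3)(PPh3)3]^2+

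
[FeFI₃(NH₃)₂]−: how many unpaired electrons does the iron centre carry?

5

Ligand charges: each fluoride is −1; each iodide is −1; ammonia is neutral. With an overall charge of −1 the iron centre must be in the +3 oxidation state.
Fe sits in group 8, so the d-electron count is 8 − 3 = 5.
The spin state decides the count: Fluoride and iodide are weak-field ligands for a first-row metal, so the complex is high-spin.
An octahedral high-spin d⁵ ion is t₂g³e_g², giving 5 unpaired electrons.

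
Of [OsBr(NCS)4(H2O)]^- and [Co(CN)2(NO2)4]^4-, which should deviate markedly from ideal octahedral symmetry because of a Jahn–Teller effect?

[OsBr(NCS)4(H2O)]^-: Each bromide is −1; each isothiocyanate is −1; water is neutral; balancing the −1 overall charge requires Os(IV). Os sits in group 8, so the d-electron count is 8 − 4 = 4. A 5d ion has a large Δₒ and is invariably low-spin. The d⁴ configuration leaves the e_g set evenly filled (or empty) — no strong Jahn–Teller driving force.
[Co(CN)2(NO2)4]^4-: Summing ligand charges against the −4 overall charge gives an oxidation state of +2 for cobalt. Group 9 minus oxidation state 2 gives a d⁷ configuration. Cyanide and nitro (N-bound nitrite) are strong-field ligands (high in the spectrochemical series) for a first-row metal, so the complex is low-spin. The t₂g⁶e_g¹ (low-spin) configuration has an unevenly filled e_g set; the Jahn–Teller theorem predicts a tetragonal distortion (typically axial elongation) to lift the degeneracy.

[Co(CN)2(NO2)4]^4-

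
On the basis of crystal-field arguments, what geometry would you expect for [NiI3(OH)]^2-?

tetrahedral

Ligand charges: each iodide is −1; each hydroxide is −1. With an overall charge of −2 the nickel centre must be in the +2 oxidation state.
Ni sits in group 10, so the d-electron count is 10 − 2 = 8.
Coordination number: 4.
Hydroxide and iodide are weak-field ligands.
With weak-field ligands the CFSE gain from square planar is small, so a 3d d⁸ ion takes the sterically preferred tetrahedral geometry.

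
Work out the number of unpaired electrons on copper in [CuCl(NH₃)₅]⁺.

Summing ligand charges against the +1 overall charge gives an oxidation state of +2 for copper.
Cu sits in group 11, so the d-electron count is 11 − 2 = 9.
In an octahedral field the d⁹ configuration is t₂g⁶e_g³ (only one arrangement possible), giving 1 unpaired electron.

1 unpaired electron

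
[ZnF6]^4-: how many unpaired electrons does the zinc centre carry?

0

Summing ligand charges against the −4 overall charge gives an oxidation state of +2 for zinc.
Zn sits in group 12, so the d-electron count is 12 − 2 = 10.
In an octahedral field the d¹⁰ configuration is t₂g⁶e_g⁴, giving 0 unpaired electrons.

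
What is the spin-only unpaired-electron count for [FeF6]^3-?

Each fluoride is −1; balancing the −3 overall charge requires Fe(III).
Fe sits in group 8, so the d-electron count is 8 − 3 = 5.
The spin state decides the count: Fluoride is a weak-field ligand for a first-row metal, so the complex is high-spin.
An octahedral high-spin d⁵ ion is t₂g³e_g², giving 5 unpaired electrons.

5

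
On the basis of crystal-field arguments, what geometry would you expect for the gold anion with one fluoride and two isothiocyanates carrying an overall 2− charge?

trigonal planar

Ligand charges: each fluoride is −1; each isothiocyanate is −1. With an overall charge of −2 the gold centre must be in the +1 oxidation state.
Au sits in group 11, so the d-electron count is 11 − 1 = 10.
Coordination number: 3.
Three ligands around a d¹⁰ centre minimise repulsion in a trigonal-planar arrangement.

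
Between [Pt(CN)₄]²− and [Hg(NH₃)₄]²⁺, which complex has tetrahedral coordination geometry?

For [Pt(CN)₄]²−: Ligand charges: each cyanide is −1. With an overall charge of −2 the platinum centre must be in the +2 oxidation state. Group 10 minus oxidation state 2 gives a d⁸ configuration. A 5d d⁸ ion has a large crystal-field splitting; square planar leaves the high-energy d_{x²−y²} orbital empty and maximises CFSE. → square planar.
For [Hg(NH₃)₄]²⁺: Summing ligand charges against the +2 overall charge gives an oxidation state of +2 for mercury. Hg sits in group 12, so the d-electron count is 12 − 2 = 10. A d¹⁰ ion has no crystal-field stabilisation preference between square planar and tetrahedral, so four ligands adopt the sterically favoured tetrahedral geometry. → tetrahedral.

[Hg(NH₃)₄]²⁺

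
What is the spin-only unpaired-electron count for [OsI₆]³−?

Summing ligand charges against the −3 overall charge gives an oxidation state of +3 for osmium.
Group 8 minus oxidation state 3 gives a d⁵ configuration.
The spin state decides the count: a 5d ion has a large Δₒ and is invariably low-spin.
An octahedral low-spin d⁵ ion is t₂g⁵e_g⁰, giving 1 unpaired electron.

1 unpaired electron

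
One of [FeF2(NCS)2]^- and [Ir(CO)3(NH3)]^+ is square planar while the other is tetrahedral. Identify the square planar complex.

[Ir(CO)3(NH3)]^+

For [FeF2(NCS)2]^-: Summing ligand charges against the −1 overall charge gives an oxidation state of +3 for iron. Group 8 minus oxidation state 3 gives a d⁵ configuration. A high-spin d⁵ ion has zero CFSE in either geometry, so four ligands adopt the sterically favoured tetrahedral geometry. → tetrahedral.
For [Ir(CO)3(NH3)]^+: Summing ligand charges against the +1 overall charge gives an oxidation state of +1 for iridium. Iridium is a group-9 element; Ir(I) is therefore d⁸. A 5d d⁸ ion has a large crystal-field splitting; square planar leaves the high-energy d_{x²−y²} orbital empty and maximises CFSE. → square planar.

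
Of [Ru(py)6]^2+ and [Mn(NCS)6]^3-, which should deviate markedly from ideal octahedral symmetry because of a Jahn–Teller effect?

[Ru(py)6]^2+: Summing ligand charges against the +2 overall charge gives an oxidation state of +2 for ruthenium. Group 8 minus oxidation state 2 gives a d⁶ configuration. A 4d ion has a large Δₒ and is invariably low-spin. The d⁶ configuration leaves the e_g set evenly filled (or empty) — no strong Jahn–Teller driving force.
[Mn(NCS)6]^3-: Summing ligand charges against the −3 overall charge gives an oxidation state of +3 for manganese. Manganese is a group-7 element; Mn(III) is therefore d⁴. Isothiocyanate is a weak-field ligand for a first-row metal, so the complex is high-spin. The t₂g³e_g¹ (high-spin) configuration has an unevenly filled e_g set; the Jahn–Teller theorem predicts a tetragonal distortion (typically axial elongation) to lift the degeneracy.

[Mn(NCS)6]^3-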